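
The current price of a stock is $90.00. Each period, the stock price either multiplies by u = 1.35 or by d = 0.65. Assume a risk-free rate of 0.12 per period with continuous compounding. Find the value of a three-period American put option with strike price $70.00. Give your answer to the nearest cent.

Risk-neutral probability p = (e^0.12 − 0.65)/(1.35 − 0.65) = 0.4775/0.7000 = 0.6821
Terminal stock prices: S_uuu = 221.4, S_uud = 106.6, S_udd = 51.33, S_ddd = 24.72
Terminal payoffs (K − S): max(-151.4, 0) = 0, max(-36.62, 0) = 0, max(18.67, 0) = 18.67, max(45.28, 0) = 45.28
Node uu (S = 164): continuation = e^(−0.12)·[0.6821·0.0000 + 0.3179·0.0000] = 0.0000; exercise value = 0.0000 ≤ continuation, so V_uu = 0.0000
Node ud (S = 78.98): continuation = e^(−0.12)·[0.6821·0.0000 + 0.3179·18.6662] = 5.2624; exercise value = 0.0000 ≤ continuation, so V_ud = 5.2624
Node dd (S = 38.03): continuation = e^(−0.12)·[0.6821·18.6662 + 0.3179·45.2837] = 24.0594; exercise value = 31.9750 > continuation, so V_dd = 31.9750 (exercise)
Node u (S = 121.5): continuation = e^(−0.12)·[0.6821·0.0000 + 0.3179·5.2624] = 1.4836; exercise value = 0.0000 ≤ continuation, so V_u = 1.4836
Node d (S = 58.5): continuation = e^(−0.12)·[0.6821·5.2624 + 0.3179·31.9750] = 12.1981; exercise value = 11.5000 ≤ continuation, so V_d = 12.1981
Node 0 (S = 90): continuation = e^(−0.12)·[0.6821·1.4836 + 0.3179·12.1981] = 4.3364; exercise value = 0.0000 ≤ continuation, so V_0 = 4.3364

$4.34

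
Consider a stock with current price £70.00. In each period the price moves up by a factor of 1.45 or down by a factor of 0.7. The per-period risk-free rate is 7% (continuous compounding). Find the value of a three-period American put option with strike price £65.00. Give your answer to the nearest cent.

Risk-neutral probability p = (e^0.07 − 0.7)/(1.45 − 0.7) = 0.3725/0.7500 = 0.4967
Terminal stock prices: S_uuu = 213.4, S_uud = 103, S_udd = 49.73, S_ddd = 24.01
Terminal payoffs (K − S): max(-148.4, 0) = 0, max(-38.02, 0) = 0, max(15.27, 0) = 15.27, max(40.99, 0) = 40.99
Node uu (S = 147.2): continuation = e^(−0.07)·[0.4967·0.0000 + 0.5033·0.0000] = 0.0000; exercise value = 0.0000 ≤ continuation, so V_uu = 0.0000
Node ud (S = 71.05): continuation = e^(−0.07)·[0.4967·0.0000 + 0.5033·15.2650] = 7.1638; exercise value = 0.0000 ≤ continuation, so V_ud = 7.1638
Node dd (S = 34.3): continuation = e^(−0.07)·[0.4967·15.2650 + 0.5033·40.9900] = 26.3056; exercise value = 30.7000 > continuation, so V_dd = 30.7000 (exercise)
Node u (S = 101.5): continuation = e^(−0.07)·[0.4967·0.0000 + 0.5033·7.1638] = 3.3619; exercise value = 0.0000 ≤ continuation, so V_u = 3.3619
Node d (S = 49): continuation = e^(−0.07)·[0.4967·7.1638 + 0.5033·30.7000] = 17.7249; exercise value = 16.0000 ≤ continuation, so V_d = 17.7249
Node 0 (S = 70): continuation = e^(−0.07)·[0.4967·3.3619 + 0.5033·17.7249] = 9.8751; exercise value = 0.0000 ≤ continuation, so V_0 = 9.8751

£9.88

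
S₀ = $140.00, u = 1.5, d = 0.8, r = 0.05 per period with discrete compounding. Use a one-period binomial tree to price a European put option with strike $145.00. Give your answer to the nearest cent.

$20.20

Risk-neutral probability p = (1 + 0.05 − 0.8)/(1.5 − 0.8) = 0.2500/0.7000 = 0.3571
Terminal stock prices: S_u = 210, S_d = 112
Terminal payoffs (K − S): max(-65, 0) = 0, max(33, 0) = 33
Node 0 (S = 140): V_0 = 1/1.05·[0.3571·0.0000 + 0.6429·33.0000] = 20.2041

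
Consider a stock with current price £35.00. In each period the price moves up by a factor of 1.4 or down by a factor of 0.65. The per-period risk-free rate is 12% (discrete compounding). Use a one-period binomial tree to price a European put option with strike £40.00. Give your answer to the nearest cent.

Risk-neutral probability p = (1 + 0.12 − 0.65)/(1.4 − 0.65) = 0.4700/0.7500 = 0.6267
Terminal stock prices: S_u = 49, S_d = 22.75
Terminal payoffs (K − S): max(-9, 0) = 0, max(17.25, 0) = 17.25
Node 0 (S = 35): V_0 = 1/1.12·[0.6267·0.0000 + 0.3733·17.2500] = 5.7500

£5.75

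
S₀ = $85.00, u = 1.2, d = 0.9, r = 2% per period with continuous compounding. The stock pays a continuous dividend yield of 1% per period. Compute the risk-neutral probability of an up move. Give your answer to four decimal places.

p = 0.3668

Per-period risk-free factor R = e^0.02 = 1.0202; dividend-adjusted growth = e^(0.02−0.01) = 1.0101.
Risk-neutral probability p = (1.0101 − 0.9)/(1.2 − 0.9) = 0.1101/0.3000 = 0.3668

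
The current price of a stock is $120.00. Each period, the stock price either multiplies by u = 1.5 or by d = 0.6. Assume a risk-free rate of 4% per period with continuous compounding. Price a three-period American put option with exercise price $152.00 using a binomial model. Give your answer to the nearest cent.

$49.37

Risk-neutral probability p = (e^0.04 − 0.6)/(1.5 − 0.6) = 0.4408/0.9000 = 0.4898
Terminal stock prices: S_uuu = 405, S_uud = 162, S_udd = 64.8, S_ddd = 25.92
Terminal payoffs (K − S): max(-253, 0) = 0, max(-10, 0) = 0, max(87.2, 0) = 87.2, max(126.1, 0) = 126.1
Node uu (S = 270): continuation = e^(−0.04)·[0.4898·0.0000 + 0.5102·0.0000] = 0.0000; exercise value = 0.0000 ≤ continuation, so V_uu = 0.0000
Node ud (S = 108): continuation = e^(−0.04)·[0.4898·0.0000 + 0.5102·87.2000] = 42.7458; exercise value = 44.0000 > continuation, so V_ud = 44.0000 (exercise)
Node dd (S = 43.2): continuation = e^(−0.04)·[0.4898·87.2000 + 0.5102·126.0800] = 102.8400; exercise value = 108.8000 > continuation, so V_dd = 108.8000 (exercise)
Node u (S = 180): continuation = e^(−0.04)·[0.4898·0.0000 + 0.5102·44.0000] = 21.5690; exercise value = 0.0000 ≤ continuation, so V_u = 21.5690
Node d (S = 72): continuation = e^(−0.04)·[0.4898·44.0000 + 0.5102·108.8000] = 74.0400; exercise value = 80.0000 > continuation, so V_d = 80.0000 (exercise)
Node 0 (S = 120): continuation = e^(−0.04)·[0.4898·21.5690 + 0.5102·80.0000] = 49.3664; exercise value = 32.0000 ≤ continuation, so V_0 = 49.3664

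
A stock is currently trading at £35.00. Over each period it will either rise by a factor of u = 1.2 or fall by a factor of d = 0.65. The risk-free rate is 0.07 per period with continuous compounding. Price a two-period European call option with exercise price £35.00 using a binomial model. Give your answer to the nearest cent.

Risk-neutral probability p = (e^0.07 − 0.65)/(1.2 − 0.65) = 0.4225/0.5500 = 0.7682
Terminal stock prices: S_uu = 50.4, S_ud = 27.3, S_dd = 14.79
Terminal payoffs (S − K): max(15.4, 0) = 15.4, max(-7.7, 0) = 0, max(-20.21, 0) = 0
Node u (S = 42): V_u = e^(−0.07)·[0.7682·15.4000 + 0.2318·0.0000] = 11.0304
Node d (S = 22.75): V_d = e^(−0.07)·[0.7682·0.0000 + 0.2318·0.0000] = 0.0000
Node 0 (S = 35): V_0 = e^(−0.07)·[0.7682·11.0304 + 0.2318·0.0000] = 7.9007

£7.90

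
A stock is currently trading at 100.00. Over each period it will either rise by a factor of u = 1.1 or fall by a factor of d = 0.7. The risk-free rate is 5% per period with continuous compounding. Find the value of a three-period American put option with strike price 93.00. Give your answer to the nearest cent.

4.89

Risk-neutral probability p = (e^0.05 − 0.7)/(1.1 − 0.7) = 0.3513/0.4000 = 0.8782
Terminal stock prices: S_uuu = 133.1, S_uud = 84.7, S_udd = 53.9, S_ddd = 34.3
Terminal payoffs (K − S): max(-40.1, 0) = 0, max(8.3, 0) = 8.3, max(39.1, 0) = 39.1, max(58.7, 0) = 58.7
Node uu (S = 121): continuation = e^(−0.05)·[0.8782·0.0000 + 0.1218·8.3000] = 0.9618; exercise value = 0.0000 ≤ continuation, so V_uu = 0.9618
Node ud (S = 77): continuation = e^(−0.05)·[0.8782·8.3000 + 0.1218·39.1000] = 11.4643; exercise value = 16.0000 > continuation, so V_ud = 16.0000 (exercise)
Node dd (S = 49): continuation = e^(−0.05)·[0.8782·39.1000 + 0.1218·58.7000] = 39.4643; exercise value = 44.0000 > continuation, so V_dd = 44.0000 (exercise)
Node u (S = 110): continuation = e^(−0.05)·[0.8782·0.9618 + 0.1218·16.0000] = 2.6575; exercise value = 0.0000 ≤ continuation, so V_u = 2.6575
Node d (S = 70): continuation = e^(−0.05)·[0.8782·16.0000 + 0.1218·44.0000] = 18.4643; exercise value = 23.0000 > continuation, so V_d = 23.0000 (exercise)
Node 0 (S = 100): continuation = e^(−0.05)·[0.8782·2.6575 + 0.1218·23.0000] = 4.8852; exercise value = 0.0000 ≤ continuation, so V_0 = 4.8852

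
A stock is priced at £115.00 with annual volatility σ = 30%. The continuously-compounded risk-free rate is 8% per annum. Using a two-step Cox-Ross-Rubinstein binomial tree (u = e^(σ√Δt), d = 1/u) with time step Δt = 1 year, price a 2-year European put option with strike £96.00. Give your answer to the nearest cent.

£5.37

CRR parameters: u = e^(σ√Δt) = e^(0.3·√1) = 1.3499, d = 1/u = 0.7408
Per-period rate: rΔt = 0.08·1 = 0.08, so R = e^0.08 = 1.0833
Risk-neutral probability p = (e^0.08 − 0.7408)/(1.3499 − 0.7408) = 0.3425/0.6090 = 0.5623
Terminal stock prices: S_uu = 209.5, S_ud = 115, S_dd = 63.11
Terminal payoffs (K − S): max(-113.5, 0) = 0, max(-19, 0) = 0, max(32.89, 0) = 32.89
Node u (S = 155.2): V_u = e^(−0.08)·[0.5623·0.0000 + 0.4377·0.0000] = 0.0000
Node d (S = 85.19): V_d = e^(−0.08)·[0.5623·0.0000 + 0.4377·32.8867] = 13.2875
Node 0 (S = 115): V_0 = e^(−0.08)·[0.5623·0.0000 + 0.4377·13.2875] = 5.3687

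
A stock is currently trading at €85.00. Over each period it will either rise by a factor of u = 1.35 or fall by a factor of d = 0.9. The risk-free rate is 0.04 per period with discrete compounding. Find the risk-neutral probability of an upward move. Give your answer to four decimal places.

p = 0.3111

Risk-neutral probability p = (1 + 0.04 − 0.9)/(1.35 − 0.9) = 0.1400/0.4500 = 0.3111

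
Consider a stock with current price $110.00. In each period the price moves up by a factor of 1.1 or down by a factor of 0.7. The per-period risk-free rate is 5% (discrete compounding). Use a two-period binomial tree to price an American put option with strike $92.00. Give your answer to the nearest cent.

Risk-neutral probability p = (1 + 0.05 − 0.7)/(1.1 − 0.7) = 0.3500/0.4000 = 0.8750
Terminal stock prices: S_uu = 133.1, S_ud = 84.7, S_dd = 53.9
Terminal payoffs (K − S): max(-41.1, 0) = 0, max(7.3, 0) = 7.3, max(38.1, 0) = 38.1
Node u (S = 121): continuation = 1/1.05·[0.8750·0.0000 + 0.1250·7.3000] = 0.8690; exercise value = 0.0000 ≤ continuation, so V_u = 0.8690
Node d (S = 77): continuation = 1/1.05·[0.8750·7.3000 + 0.1250·38.1000] = 10.6190; exercise value = 15.0000 > continuation, so V_d = 15.0000 (exercise)
Node 0 (S = 110): continuation = 1/1.05·[0.8750·0.8690 + 0.1250·15.0000] = 2.5099; exercise value = 0.0000 ≤ continuation, so V_0 = 2.5099

$2.51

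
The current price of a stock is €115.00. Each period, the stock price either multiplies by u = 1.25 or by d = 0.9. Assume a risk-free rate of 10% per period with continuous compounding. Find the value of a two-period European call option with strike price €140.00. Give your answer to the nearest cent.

€11.17

Risk-neutral probability p = (e^0.1 − 0.9)/(1.25 − 0.9) = 0.2052/0.3500 = 0.5862
Terminal stock prices: S_uu = 179.7, S_ud = 129.4, S_dd = 93.15
Terminal payoffs (S − K): max(39.69, 0) = 39.69, max(-10.62, 0) = 0, max(-46.85, 0) = 0
Node u (S = 143.8): V_u = e^(−0.1)·[0.5862·39.6875 + 0.4138·0.0000] = 21.0510
Node d (S = 103.5): V_d = e^(−0.1)·[0.5862·0.0000 + 0.4138·0.0000] = 0.0000
Node 0 (S = 115): V_0 = e^(−0.1)·[0.5862·21.0510 + 0.4138·0.0000] = 11.1658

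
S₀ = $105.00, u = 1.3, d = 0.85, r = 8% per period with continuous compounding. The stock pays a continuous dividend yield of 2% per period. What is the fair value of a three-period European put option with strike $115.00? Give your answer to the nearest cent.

Per-period risk-free factor R = e^0.08 = 1.0833; dividend-adjusted growth = e^(0.08−0.02) = 1.0618.
Risk-neutral probability p = (1.0618 − 0.85)/(1.3 − 0.85) = 0.2118/0.4500 = 0.4707
Terminal stock prices: S_uuu = 230.7, S_uud = 150.8, S_udd = 98.62, S_ddd = 64.48
Terminal payoffs (K − S): max(-115.7, 0) = 0, max(-35.83, 0) = 0, max(16.38, 0) = 16.38, max(50.52, 0) = 50.52
Node uu (S = 177.5): V_uu = e^(−0.08)·[0.4707·0.0000 + 0.5293·0.0000] = 0.0000
Node ud (S = 116): V_ud = e^(−0.08)·[0.4707·0.0000 + 0.5293·16.3788] = 8.0020
Node dd (S = 75.86): V_dd = e^(−0.08)·[0.4707·16.3788 + 0.5293·50.5169] = 31.7981
Node u (S = 136.5): V_u = e^(−0.08)·[0.4707·0.0000 + 0.5293·8.0020] = 3.9095
Node d (S = 89.25): V_d = e^(−0.08)·[0.4707·8.0020 + 0.5293·31.7981] = 19.0126
Node 0 (S = 105): V_0 = e^(−0.08)·[0.4707·3.9095 + 0.5293·19.0126] = 10.9877

$10.99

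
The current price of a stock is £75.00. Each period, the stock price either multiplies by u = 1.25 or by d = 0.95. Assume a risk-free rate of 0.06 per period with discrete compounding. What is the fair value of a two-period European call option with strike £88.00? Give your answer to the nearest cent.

Risk-neutral probability p = (1 + 0.06 − 0.95)/(1.25 − 0.95) = 0.1100/0.3000 = 0.3667
Terminal stock prices: S_uu = 117.2, S_ud = 89.06, S_dd = 67.69
Terminal payoffs (S − K): max(29.19, 0) = 29.19, max(1.062, 0) = 1.062, max(-20.31, 0) = 0
Node u (S = 93.75): V_u = 1/1.06·[0.3667·29.1875 + 0.6333·1.0625] = 10.7311
Node d (S = 71.25): V_d = 1/1.06·[0.3667·1.0625 + 0.6333·0.0000] = 0.3675
Node 0 (S = 75): V_0 = 1/1.06·[0.3667·10.7311 + 0.6333·0.3675] = 3.9316

£3.93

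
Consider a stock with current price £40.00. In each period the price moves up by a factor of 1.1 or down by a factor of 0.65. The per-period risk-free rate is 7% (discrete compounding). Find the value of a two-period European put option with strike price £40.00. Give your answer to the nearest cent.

Risk-neutral probability p = (1 + 0.07 − 0.65)/(1.1 − 0.65) = 0.4200/0.4500 = 0.9333
Terminal stock prices: S_uu = 48.4, S_ud = 28.6, S_dd = 16.9
Terminal payoffs (K − S): max(-8.4, 0) = 0, max(11.4, 0) = 11.4, max(23.1, 0) = 23.1
Node u (S = 44): V_u = 1/1.07·[0.9333·0.0000 + 0.0667·11.4000] = 0.7103
Node d (S = 26): V_d = 1/1.07·[0.9333·11.4000 + 0.0667·23.1000] = 11.3832
Node 0 (S = 40): V_0 = 1/1.07·[0.9333·0.7103 + 0.0667·11.3832] = 1.3288

£1.33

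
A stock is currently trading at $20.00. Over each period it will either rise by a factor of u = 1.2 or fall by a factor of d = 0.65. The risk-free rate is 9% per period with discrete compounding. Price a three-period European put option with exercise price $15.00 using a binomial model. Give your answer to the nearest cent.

$0.42

Risk-neutral probability p = (1 + 0.09 − 0.65)/(1.2 − 0.65) = 0.4400/0.5500 = 0.8000
Terminal stock prices: S_uuu = 34.56, S_uud = 18.72, S_udd = 10.14, S_ddd = 5.492
Terminal payoffs (K − S): max(-19.56, 0) = 0, max(-3.72, 0) = 0, max(4.86, 0) = 4.86, max(9.508, 0) = 9.508
Node uu (S = 28.8): V_uu = 1/1.09·[0.8000·0.0000 + 0.2000·0.0000] = 0.0000
Node ud (S = 15.6): V_ud = 1/1.09·[0.8000·0.0000 + 0.2000·4.8600] = 0.8917
Node dd (S = 8.45): V_dd = 1/1.09·[0.8000·4.8600 + 0.2000·9.5075] = 5.3115
Node u (S = 24): V_u = 1/1.09·[0.8000·0.0000 + 0.2000·0.8917] = 0.1636
Node d (S = 13): V_d = 1/1.09·[0.8000·0.8917 + 0.2000·5.3115] = 1.6291
Node 0 (S = 20): V_0 = 1/1.09·[0.8000·0.1636 + 0.2000·1.6291] = 0.4190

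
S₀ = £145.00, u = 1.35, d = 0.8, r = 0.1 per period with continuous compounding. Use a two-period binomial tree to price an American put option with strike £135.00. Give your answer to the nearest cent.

Risk-neutral probability p = (e^0.1 − 0.8)/(1.35 − 0.8) = 0.3052/0.5500 = 0.5549
Terminal stock prices: S_uu = 264.3, S_ud = 156.6, S_dd = 92.8
Terminal payoffs (K − S): max(-129.3, 0) = 0, max(-21.6, 0) = 0, max(42.2, 0) = 42.2
Node u (S = 195.8): continuation = e^(−0.1)·[0.5549·0.0000 + 0.4451·0.0000] = 0.0000; exercise value = 0.0000 ≤ continuation, so V_u = 0.0000
Node d (S = 116): continuation = e^(−0.1)·[0.5549·0.0000 + 0.4451·42.2000] = 16.9974; exercise value = 19.0000 > continuation, so V_d = 19.0000 (exercise)
Node 0 (S = 145): continuation = e^(−0.1)·[0.5549·0.0000 + 0.4451·19.0000] = 7.6529; exercise value = 0.0000 ≤ continuation, so V_0 = 7.6529

£7.65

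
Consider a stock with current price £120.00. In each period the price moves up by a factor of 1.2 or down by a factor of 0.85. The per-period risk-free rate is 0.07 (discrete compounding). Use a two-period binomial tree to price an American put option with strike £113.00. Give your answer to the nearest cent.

Risk-neutral probability p = (1 + 0.07 − 0.85)/(1.2 − 0.85) = 0.2200/0.3500 = 0.6286
Terminal stock prices: S_uu = 172.8, S_ud = 122.4, S_dd = 86.7
Terminal payoffs (K − S): max(-59.8, 0) = 0, max(-9.4, 0) = 0, max(26.3, 0) = 26.3
Node u (S = 144): continuation = 1/1.07·[0.6286·0.0000 + 0.3714·0.0000] = 0.0000; exercise value = 0.0000 ≤ continuation, so V_u = 0.0000
Node d (S = 102): continuation = 1/1.07·[0.6286·0.0000 + 0.3714·26.3000] = 9.1295; exercise value = 11.0000 > continuation, so V_d = 11.0000 (exercise)
Node 0 (S = 120): continuation = 1/1.07·[0.6286·0.0000 + 0.3714·11.0000] = 3.8184; exercise value = 0.0000 ≤ continuation, so V_0 = 3.8184

£3.82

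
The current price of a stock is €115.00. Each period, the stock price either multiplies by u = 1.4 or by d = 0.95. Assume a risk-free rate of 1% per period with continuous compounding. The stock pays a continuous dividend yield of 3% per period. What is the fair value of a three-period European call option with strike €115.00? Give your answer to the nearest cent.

Per-period risk-free factor R = e^0.01 = 1.0101; dividend-adjusted growth = e^(0.01−0.03) = 0.9802.
Risk-neutral probability p = (0.9802 − 0.95)/(1.4 − 0.95) = 0.0302/0.4500 = 0.0671
Terminal stock prices: S_uuu = 315.6, S_uud = 214.1, S_udd = 145.3, S_ddd = 98.6
Terminal payoffs (S − K): max(200.6, 0) = 200.6, max(99.13, 0) = 99.13, max(30.3, 0) = 30.3, max(-16.4, 0) = 0
Node uu (S = 225.4): V_uu = e^(−0.01)·[0.0671·200.5600 + 0.9329·99.1300] = 104.8827
Node ud (S = 152.9): V_ud = e^(−0.01)·[0.0671·99.1300 + 0.9329·30.3025] = 34.5739
Node dd (S = 103.8): V_dd = e^(−0.01)·[0.0671·30.3025 + 0.9329·0.0000] = 2.0133
Node u (S = 161): V_u = e^(−0.01)·[0.0671·104.8827 + 0.9329·34.5739] = 38.9012
Node d (S = 109.2): V_d = e^(−0.01)·[0.0671·34.5739 + 0.9329·2.0133] = 4.1566
Node 0 (S = 115): V_0 = e^(−0.01)·[0.0671·38.9012 + 0.9329·4.1566] = 6.4237

€6.42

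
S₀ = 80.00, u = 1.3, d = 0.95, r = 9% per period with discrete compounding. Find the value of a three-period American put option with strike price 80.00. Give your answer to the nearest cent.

2.36

Risk-neutral probability p = (1 + 0.09 − 0.95)/(1.3 − 0.95) = 0.1400/0.3500 = 0.4000
Terminal stock prices: S_uuu = 175.8, S_uud = 128.4, S_udd = 93.86, S_ddd = 68.59
Terminal payoffs (K − S): max(-95.76, 0) = 0, max(-48.44, 0) = 0, max(-13.86, 0) = 0, max(11.41, 0) = 11.41
Node uu (S = 135.2): continuation = 1/1.09·[0.4000·0.0000 + 0.6000·0.0000] = 0.0000; exercise value = 0.0000 ≤ continuation, so V_uu = 0.0000
Node ud (S = 98.8): continuation = 1/1.09·[0.4000·0.0000 + 0.6000·0.0000] = 0.0000; exercise value = 0.0000 ≤ continuation, so V_ud = 0.0000
Node dd (S = 72.2): continuation = 1/1.09·[0.4000·0.0000 + 0.6000·11.4100] = 6.2807; exercise value = 7.8000 > continuation, so V_dd = 7.8000 (exercise)
Node u (S = 104): continuation = 1/1.09·[0.4000·0.0000 + 0.6000·0.0000] = 0.0000; exercise value = 0.0000 ≤ continuation, so V_u = 0.0000
Node d (S = 76): continuation = 1/1.09·[0.4000·0.0000 + 0.6000·7.8000] = 4.2936; exercise value = 4.0000 ≤ continuation, so V_d = 4.2936
Node 0 (S = 80): continuation = 1/1.09·[0.4000·0.0000 + 0.6000·4.2936] = 2.3634; exercise value = 0.0000 ≤ continuation, so V_0 = 2.3634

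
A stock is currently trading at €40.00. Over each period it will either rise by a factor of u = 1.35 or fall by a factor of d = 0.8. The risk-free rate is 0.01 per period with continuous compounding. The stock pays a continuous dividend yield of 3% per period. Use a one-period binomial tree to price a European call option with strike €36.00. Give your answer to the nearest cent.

€5.84

Per-period risk-free factor R = e^0.01 = 1.0101; dividend-adjusted growth = e^(0.01−0.03) = 0.9802.
Risk-neutral probability p = (0.9802 − 0.8)/(1.35 − 0.8) = 0.1802/0.5500 = 0.3276
Terminal stock prices: S_u = 54, S_d = 32
Terminal payoffs (S − K): max(18, 0) = 18, max(-4, 0) = 0
Node 0 (S = 40): V_0 = e^(−0.01)·[0.3276·18.0000 + 0.6724·0.0000] = 5.8387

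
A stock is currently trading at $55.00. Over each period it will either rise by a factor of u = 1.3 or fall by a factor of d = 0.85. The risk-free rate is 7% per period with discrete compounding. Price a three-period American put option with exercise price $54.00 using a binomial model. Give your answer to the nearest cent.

Risk-neutral probability p = (1 + 0.07 − 0.85)/(1.3 − 0.85) = 0.2200/0.4500 = 0.4889
Terminal stock prices: S_uuu = 120.8, S_uud = 79.01, S_udd = 51.66, S_ddd = 33.78
Terminal payoffs (K − S): max(-66.84, 0) = 0, max(-25.01, 0) = 0, max(2.341, 0) = 2.341, max(20.22, 0) = 20.22
Node uu (S = 92.95): continuation = 1/1.07·[0.4889·0.0000 + 0.5111·0.0000] = 0.0000; exercise value = 0.0000 ≤ continuation, so V_uu = 0.0000
Node ud (S = 60.77): continuation = 1/1.07·[0.4889·0.0000 + 0.5111·2.3413] = 1.1184; exercise value = 0.0000 ≤ continuation, so V_ud = 1.1184
Node dd (S = 39.74): continuation = 1/1.07·[0.4889·2.3413 + 0.5111·20.2231] = 10.7298; exercise value = 14.2625 > continuation, so V_dd = 14.2625 (exercise)
Node u (S = 71.5): continuation = 1/1.07·[0.4889·0.0000 + 0.5111·1.1184] = 0.5342; exercise value = 0.0000 ≤ continuation, so V_u = 0.5342
Node d (S = 46.75): continuation = 1/1.07·[0.4889·1.1184 + 0.5111·14.2625] = 7.3238; exercise value = 7.2500 ≤ continuation, so V_d = 7.3238
Node 0 (S = 55): continuation = 1/1.07·[0.4889·0.5342 + 0.5111·7.3238] = 3.7425; exercise value = 0.0000 ≤ continuation, so V_0 = 3.7425

$3.74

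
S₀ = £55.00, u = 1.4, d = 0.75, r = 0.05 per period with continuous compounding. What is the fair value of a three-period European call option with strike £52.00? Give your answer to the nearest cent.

£17.06

Risk-neutral probability p = (e^0.05 − 0.75)/(1.4 − 0.75) = 0.3013/0.6500 = 0.4635
Terminal stock prices: S_uuu = 150.9, S_uud = 80.85, S_udd = 43.31, S_ddd = 23.2
Terminal payoffs (S − K): max(98.92, 0) = 98.92, max(28.85, 0) = 28.85, max(-8.688, 0) = 0, max(-28.8, 0) = 0
Node uu (S = 107.8): V_uu = e^(−0.05)·[0.4635·98.9200 + 0.5365·28.8500] = 58.3361
Node ud (S = 57.75): V_ud = e^(−0.05)·[0.4635·28.8500 + 0.5365·0.0000] = 12.7197
Node dd (S = 30.94): V_dd = e^(−0.05)·[0.4635·0.0000 + 0.5365·0.0000] = 0.0000
Node u (S = 77): V_u = e^(−0.05)·[0.4635·58.3361 + 0.5365·12.7197] = 32.2111
Node d (S = 41.25): V_d = e^(−0.05)·[0.4635·12.7197 + 0.5365·0.0000] = 5.6080
Node 0 (S = 55): V_0 = e^(−0.05)·[0.4635·32.2111 + 0.5365·5.6080] = 17.0635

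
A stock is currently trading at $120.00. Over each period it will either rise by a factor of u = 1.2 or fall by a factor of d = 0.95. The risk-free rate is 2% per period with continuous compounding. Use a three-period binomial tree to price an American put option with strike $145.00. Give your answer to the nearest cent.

Risk-neutral probability p = (e^0.02 − 0.95)/(1.2 − 0.95) = 0.0702/0.2500 = 0.2808
Terminal stock prices: S_uuu = 207.4, S_uud = 164.2, S_udd = 130, S_ddd = 102.9
Terminal payoffs (K − S): max(-62.36, 0) = 0, max(-19.16, 0) = 0, max(15.04, 0) = 15.04, max(42.12, 0) = 42.12
Node uu (S = 172.8): continuation = e^(−0.02)·[0.2808·0.0000 + 0.7192·0.0000] = 0.0000; exercise value = 0.0000 ≤ continuation, so V_uu = 0.0000
Node ud (S = 136.8): continuation = e^(−0.02)·[0.2808·0.0000 + 0.7192·15.0400] = 10.6025; exercise value = 8.2000 ≤ continuation, so V_ud = 10.6025
Node dd (S = 108.3): continuation = e^(−0.02)·[0.2808·15.0400 + 0.7192·42.1150] = 33.8288; exercise value = 36.7000 > continuation, so V_dd = 36.7000 (exercise)
Node u (S = 144): continuation = e^(−0.02)·[0.2808·0.0000 + 0.7192·10.6025] = 7.4743; exercise value = 1.0000 ≤ continuation, so V_u = 7.4743
Node d (S = 114): continuation = e^(−0.02)·[0.2808·10.6025 + 0.7192·36.7000] = 28.7901; exercise value = 31.0000 > continuation, so V_d = 31.0000 (exercise)
Node 0 (S = 120): continuation = e^(−0.02)·[0.2808·7.4743 + 0.7192·31.0000] = 23.9108; exercise value = 25.0000 > continuation, so V_0 = 25.0000 (exercise)

$25.00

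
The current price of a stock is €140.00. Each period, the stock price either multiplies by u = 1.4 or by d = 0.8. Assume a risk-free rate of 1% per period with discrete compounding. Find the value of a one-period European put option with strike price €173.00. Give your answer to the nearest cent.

€39.26

Risk-neutral probability p = (1 + 0.01 − 0.8)/(1.4 − 0.8) = 0.2100/0.6000 = 0.3500
Terminal stock prices: S_u = 196, S_d = 112
Terminal payoffs (K − S): max(-23, 0) = 0, max(61, 0) = 61
Node 0 (S = 140): V_0 = 1/1.01·[0.3500·0.0000 + 0.6500·61.0000] = 39.2574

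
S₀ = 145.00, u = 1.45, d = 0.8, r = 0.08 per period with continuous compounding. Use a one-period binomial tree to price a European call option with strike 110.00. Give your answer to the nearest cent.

Risk-neutral probability p = (e^0.08 − 0.8)/(1.45 − 0.8) = 0.2833/0.6500 = 0.4358
Terminal stock prices: S_u = 210.2, S_d = 116
Terminal payoffs (S − K): max(100.2, 0) = 100.2, max(6, 0) = 6
Node 0 (S = 145): V_0 = e^(−0.08)·[0.4358·100.2500 + 0.5642·6.0000] = 43.4572

43.46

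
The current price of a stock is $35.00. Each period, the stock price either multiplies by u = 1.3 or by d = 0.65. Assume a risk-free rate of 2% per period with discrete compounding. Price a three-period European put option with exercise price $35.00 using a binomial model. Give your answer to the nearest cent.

Risk-neutral probability p = (1 + 0.02 − 0.65)/(1.3 − 0.65) = 0.3700/0.6500 = 0.5692
Terminal stock prices: S_uuu = 76.89, S_uud = 38.45, S_udd = 19.22, S_ddd = 9.612
Terminal payoffs (K − S): max(-41.89, 0) = 0, max(-3.448, 0) = 0, max(15.78, 0) = 15.78, max(25.39, 0) = 25.39
Node uu (S = 59.15): V_uu = 1/1.02·[0.5692·0.0000 + 0.4308·0.0000] = 0.0000
Node ud (S = 29.57): V_ud = 1/1.02·[0.5692·0.0000 + 0.4308·15.7762] = 6.6627
Node dd (S = 14.79): V_dd = 1/1.02·[0.5692·15.7762 + 0.4308·25.3881] = 19.5262
Node u (S = 45.5): V_u = 1/1.02·[0.5692·0.0000 + 0.4308·6.6627] = 2.8138
Node d (S = 22.75): V_d = 1/1.02·[0.5692·6.6627 + 0.4308·19.5262] = 11.9646
Node 0 (S = 35): V_0 = 1/1.02·[0.5692·2.8138 + 0.4308·11.9646] = 6.6232

$6.62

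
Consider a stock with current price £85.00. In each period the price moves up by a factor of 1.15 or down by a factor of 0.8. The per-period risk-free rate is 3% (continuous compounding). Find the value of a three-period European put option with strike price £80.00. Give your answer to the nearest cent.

£5.00

Risk-neutral probability p = (e^0.03 − 0.8)/(1.15 − 0.8) = 0.2305/0.3500 = 0.6584
Terminal stock prices: S_uuu = 129.3, S_uud = 89.93, S_udd = 62.56, S_ddd = 43.52
Terminal payoffs (K − S): max(-49.27, 0) = 0, max(-9.93, 0) = 0, max(17.44, 0) = 17.44, max(36.48, 0) = 36.48
Node uu (S = 112.4): V_uu = e^(−0.03)·[0.6584·0.0000 + 0.3416·0.0000] = 0.0000
Node ud (S = 78.2): V_ud = e^(−0.03)·[0.6584·0.0000 + 0.3416·17.4400] = 5.7807
Node dd (S = 54.4): V_dd = e^(−0.03)·[0.6584·17.4400 + 0.3416·36.4800] = 23.2356
Node u (S = 97.75): V_u = e^(−0.03)·[0.6584·0.0000 + 0.3416·5.7807] = 1.9161
Node d (S = 68): V_d = e^(−0.03)·[0.6584·5.7807 + 0.3416·23.2356] = 11.3956
Node 0 (S = 85): V_0 = e^(−0.03)·[0.6584·1.9161 + 0.3416·11.3956] = 5.0016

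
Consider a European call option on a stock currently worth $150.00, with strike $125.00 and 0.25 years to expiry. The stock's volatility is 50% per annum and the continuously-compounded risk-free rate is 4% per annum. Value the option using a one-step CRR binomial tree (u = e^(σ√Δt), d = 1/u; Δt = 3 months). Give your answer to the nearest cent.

CRR parameters: u = e^(σ√Δt) = e^(0.5·√0.25) = 1.2840, d = 1/u = 0.7788
Per-period rate: rΔt = 0.04·0.25 = 0.01, so R = e^0.01 = 1.0101
Risk-neutral probability p = (e^0.01 − 0.7788)/(1.2840 − 0.7788) = 0.2312/0.5052 = 0.4577
Terminal stock prices: S_u = 192.6, S_d = 116.8
Terminal payoffs (S − K): max(67.6, 0) = 67.6, max(-8.18, 0) = 0
Node 0 (S = 150): V_0 = e^(−0.01)·[0.4577·67.6038 + 0.5423·0.0000] = 30.6355

$30.64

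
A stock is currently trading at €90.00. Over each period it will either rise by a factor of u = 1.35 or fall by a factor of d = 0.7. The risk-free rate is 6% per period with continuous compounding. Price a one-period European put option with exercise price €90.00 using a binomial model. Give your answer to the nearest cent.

Risk-neutral probability p = (e^0.06 − 0.7)/(1.35 − 0.7) = 0.3618/0.6500 = 0.5567
Terminal stock prices: S_u = 121.5, S_d = 63
Terminal payoffs (K − S): max(-31.5, 0) = 0, max(27, 0) = 27
Node 0 (S = 90): V_0 = e^(−0.06)·[0.5567·0.0000 + 0.4433·27.0000] = 11.2728

€11.27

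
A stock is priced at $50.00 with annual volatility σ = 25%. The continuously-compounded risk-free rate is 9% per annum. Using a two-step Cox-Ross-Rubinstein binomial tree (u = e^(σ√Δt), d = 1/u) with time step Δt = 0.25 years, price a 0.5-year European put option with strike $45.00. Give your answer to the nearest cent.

$1.12

CRR parameters: u = e^(σ√Δt) = e^(0.25·√0.25) = 1.1331, d = 1/u = 0.8825
Per-period rate: rΔt = 0.09·0.25 = 0.0225, so R = e^0.0225 = 1.0228
Risk-neutral probability p = (e^0.0225 − 0.8825)/(1.1331 − 0.8825) = 0.1403/0.2507 = 0.5596
Terminal stock prices: S_uu = 64.2, S_ud = 50, S_dd = 38.94
Terminal payoffs (K − S): max(-19.2, 0) = 0, max(-5, 0) = 0, max(6.06, 0) = 6.06
Node u (S = 56.66): V_u = e^(−0.0225)·[0.5596·0.0000 + 0.4404·0.0000] = 0.0000
Node d (S = 44.12): V_d = e^(−0.0225)·[0.5596·0.0000 + 0.4404·6.0600] = 2.6096
Node 0 (S = 50): V_0 = e^(−0.0225)·[0.5596·0.0000 + 0.4404·2.6096] = 1.1238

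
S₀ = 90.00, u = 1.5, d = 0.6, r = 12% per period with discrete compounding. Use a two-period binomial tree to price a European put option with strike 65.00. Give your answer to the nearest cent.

Risk-neutral probability p = (1 + 0.12 − 0.6)/(1.5 − 0.6) = 0.5200/0.9000 = 0.5778
Terminal stock prices: S_uu = 202.5, S_ud = 81, S_dd = 32.4
Terminal payoffs (K − S): max(-137.5, 0) = 0, max(-16, 0) = 0, max(32.6, 0) = 32.6
Node u (S = 135): V_u = 1/1.12·[0.5778·0.0000 + 0.4222·0.0000] = 0.0000
Node d (S = 54): V_d = 1/1.12·[0.5778·0.0000 + 0.4222·32.6000] = 12.2897
Node 0 (S = 90): V_0 = 1/1.12·[0.5778·0.0000 + 0.4222·12.2897] = 4.6330

4.63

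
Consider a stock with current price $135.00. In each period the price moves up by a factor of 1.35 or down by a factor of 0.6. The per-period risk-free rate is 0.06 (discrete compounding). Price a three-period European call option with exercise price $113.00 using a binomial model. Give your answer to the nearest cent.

Risk-neutral probability p = (1 + 0.06 − 0.6)/(1.35 − 0.6) = 0.4600/0.7500 = 0.6133
Terminal stock prices: S_uuu = 332.2, S_uud = 147.6, S_udd = 65.61, S_ddd = 29.16
Terminal payoffs (S − K): max(219.2, 0) = 219.2, max(34.62, 0) = 34.62, max(-47.39, 0) = 0, max(-83.84, 0) = 0
Node uu (S = 246): V_uu = 1/1.06·[0.6133·219.1506 + 0.3867·34.6225] = 139.4337
Node ud (S = 109.3): V_ud = 1/1.06·[0.6133·34.6225 + 0.3867·0.0000] = 20.0331
Node dd (S = 48.6): V_dd = 1/1.06·[0.6133·0.0000 + 0.3867·0.0000] = 0.0000
Node u (S = 182.2): V_u = 1/1.06·[0.6133·139.4337 + 0.3867·20.0331] = 87.9863
Node d (S = 81): V_d = 1/1.06·[0.6133·20.0331 + 0.3867·0.0000] = 11.5915
Node 0 (S = 135): V_0 = 1/1.06·[0.6133·87.9863 + 0.3867·11.5915] = 55.1387

$55.14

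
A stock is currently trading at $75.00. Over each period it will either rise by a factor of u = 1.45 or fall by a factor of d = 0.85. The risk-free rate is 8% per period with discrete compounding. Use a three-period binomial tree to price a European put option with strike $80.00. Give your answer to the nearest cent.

Risk-neutral probability p = (1 + 0.08 − 0.85)/(1.45 − 0.85) = 0.2300/0.6000 = 0.3833
Terminal stock prices: S_uuu = 228.6, S_uud = 134, S_udd = 78.57, S_ddd = 46.06
Terminal payoffs (K − S): max(-148.6, 0) = 0, max(-54.03, 0) = 0, max(1.428, 0) = 1.428, max(33.94, 0) = 33.94
Node uu (S = 157.7): V_uu = 1/1.08·[0.3833·0.0000 + 0.6167·0.0000] = 0.0000
Node ud (S = 92.44): V_ud = 1/1.08·[0.3833·0.0000 + 0.6167·1.4281] = 0.8154
Node dd (S = 54.19): V_dd = 1/1.08·[0.3833·1.4281 + 0.6167·33.9406] = 19.8866
Node u (S = 108.8): V_u = 1/1.08·[0.3833·0.0000 + 0.6167·0.8154] = 0.4656
Node d (S = 63.75): V_d = 1/1.08·[0.3833·0.8154 + 0.6167·19.8866] = 11.6444
Node 0 (S = 75): V_0 = 1/1.08·[0.3833·0.4656 + 0.6167·11.6444] = 6.8141

$6.81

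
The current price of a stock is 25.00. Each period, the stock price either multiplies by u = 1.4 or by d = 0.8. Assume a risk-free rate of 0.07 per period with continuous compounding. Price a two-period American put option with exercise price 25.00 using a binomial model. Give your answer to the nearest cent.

2.54

Risk-neutral probability p = (e^0.07 − 0.8)/(1.4 − 0.8) = 0.2725/0.6000 = 0.4542
Terminal stock prices: S_uu = 49, S_ud = 28, S_dd = 16
Terminal payoffs (K − S): max(-24, 0) = 0, max(-3, 0) = 0, max(9, 0) = 9
Node u (S = 35): continuation = e^(−0.07)·[0.4542·0.0000 + 0.5458·0.0000] = 0.0000; exercise value = 0.0000 ≤ continuation, so V_u = 0.0000
Node d (S = 20): continuation = e^(−0.07)·[0.4542·0.0000 + 0.5458·9.0000] = 4.5803; exercise value = 5.0000 > continuation, so V_d = 5.0000 (exercise)
Node 0 (S = 25): continuation = e^(−0.07)·[0.4542·0.0000 + 0.5458·5.0000] = 2.5446; exercise value = 0.0000 ≤ continuation, so V_0 = 2.5446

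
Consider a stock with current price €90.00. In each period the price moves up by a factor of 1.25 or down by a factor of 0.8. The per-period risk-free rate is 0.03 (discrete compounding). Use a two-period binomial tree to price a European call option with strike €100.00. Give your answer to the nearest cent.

Risk-neutral probability p = (1 + 0.03 − 0.8)/(1.25 − 0.8) = 0.2300/0.4500 = 0.5111
Terminal stock prices: S_uu = 140.6, S_ud = 90, S_dd = 57.6
Terminal payoffs (S − K): max(40.62, 0) = 40.62, max(-10, 0) = 0, max(-42.4, 0) = 0
Node u (S = 112.5): V_u = 1/1.03·[0.5111·40.6250 + 0.4889·0.0000] = 20.1591
Node d (S = 72): V_d = 1/1.03·[0.5111·0.0000 + 0.4889·0.0000] = 0.0000
Node 0 (S = 90): V_0 = 1/1.03·[0.5111·20.1591 + 0.4889·0.0000] = 10.0034

€10.00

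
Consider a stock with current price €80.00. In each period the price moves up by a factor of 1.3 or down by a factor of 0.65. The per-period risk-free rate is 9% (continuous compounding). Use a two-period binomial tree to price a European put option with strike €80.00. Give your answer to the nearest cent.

Risk-neutral probability p = (e^0.09 − 0.65)/(1.3 − 0.65) = 0.4442/0.6500 = 0.6833
Terminal stock prices: S_uu = 135.2, S_ud = 67.6, S_dd = 33.8
Terminal payoffs (K − S): max(-55.2, 0) = 0, max(12.4, 0) = 12.4, max(46.2, 0) = 46.2
Node u (S = 104): V_u = e^(−0.09)·[0.6833·0.0000 + 0.3167·12.4000] = 3.5886
Node d (S = 52): V_d = e^(−0.09)·[0.6833·12.4000 + 0.3167·46.2000] = 21.1145
Node 0 (S = 80): V_0 = e^(−0.09)·[0.6833·3.5886 + 0.3167·21.1145] = 8.3517

€8.35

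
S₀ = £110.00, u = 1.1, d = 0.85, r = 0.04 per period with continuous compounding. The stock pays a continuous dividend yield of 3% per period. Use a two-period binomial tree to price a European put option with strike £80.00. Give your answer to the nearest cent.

£0.06

Per-period risk-free factor R = e^0.04 = 1.0408; dividend-adjusted growth = e^(0.04−0.03) = 1.0101.
Risk-neutral probability p = (1.0101 − 0.85)/(1.1 − 0.85) = 0.1601/0.2500 = 0.6402
Terminal stock prices: S_uu = 133.1, S_ud = 102.9, S_dd = 79.47
Terminal payoffs (K − S): max(-53.1, 0) = 0, max(-22.85, 0) = 0, max(0.525, 0) = 0.525
Node u (S = 121): V_u = e^(−0.04)·[0.6402·0.0000 + 0.3598·0.0000] = 0.0000
Node d (S = 93.5): V_d = e^(−0.04)·[0.6402·0.0000 + 0.3598·0.5250] = 0.1815
Node 0 (S = 110): V_0 = e^(−0.04)·[0.6402·0.0000 + 0.3598·0.1815] = 0.0627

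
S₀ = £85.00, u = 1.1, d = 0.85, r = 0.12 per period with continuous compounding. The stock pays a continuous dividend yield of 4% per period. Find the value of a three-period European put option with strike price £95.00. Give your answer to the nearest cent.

Per-period risk-free factor R = e^0.12 = 1.1275; dividend-adjusted growth = e^(0.12−0.04) = 1.0833.
Risk-neutral probability p = (1.0833 − 0.85)/(1.1 − 0.85) = 0.2333/0.2500 = 0.9331
Terminal stock prices: S_uuu = 113.1, S_uud = 87.42, S_udd = 67.55, S_ddd = 52.2
Terminal payoffs (K − S): max(-18.14, 0) = 0, max(7.577, 0) = 7.577, max(27.45, 0) = 27.45, max(42.8, 0) = 42.8
Node uu (S = 102.9): V_uu = e^(−0.12)·[0.9331·0.0000 + 0.0669·7.5775] = 0.4493
Node ud (S = 79.48): V_ud = e^(−0.12)·[0.9331·7.5775 + 0.0669·27.4462] = 7.8987
Node dd (S = 61.41): V_dd = e^(−0.12)·[0.9331·27.4462 + 0.0669·42.7994] = 25.2530
Node u (S = 93.5): V_u = e^(−0.12)·[0.9331·0.4493 + 0.0669·7.8987] = 0.8402
Node d (S = 72.25): V_d = e^(−0.12)·[0.9331·7.8987 + 0.0669·25.2530] = 8.0345
Node 0 (S = 85): V_0 = e^(−0.12)·[0.9331·0.8402 + 0.0669·8.0345] = 1.1717

£1.17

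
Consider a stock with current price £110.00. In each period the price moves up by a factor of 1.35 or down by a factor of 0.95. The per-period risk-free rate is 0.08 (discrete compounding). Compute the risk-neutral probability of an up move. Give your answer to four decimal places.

Risk-neutral probability p = (1 + 0.08 − 0.95)/(1.35 − 0.95) = 0.1300/0.4000 = 0.3250

p = 0.3250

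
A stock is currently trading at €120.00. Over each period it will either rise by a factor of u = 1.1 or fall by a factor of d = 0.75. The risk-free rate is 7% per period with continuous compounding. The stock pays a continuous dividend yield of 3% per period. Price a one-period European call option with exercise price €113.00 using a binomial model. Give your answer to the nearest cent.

€14.72

Per-period risk-free factor R = e^0.07 = 1.0725; dividend-adjusted growth = e^(0.07−0.03) = 1.0408.
Risk-neutral probability p = (1.0408 − 0.75)/(1.1 − 0.75) = 0.2908/0.3500 = 0.8309
Terminal stock prices: S_u = 132, S_d = 90
Terminal payoffs (S − K): max(19, 0) = 19, max(-23, 0) = 0
Node 0 (S = 120): V_0 = e^(−0.07)·[0.8309·19.0000 + 0.1691·0.0000] = 14.7196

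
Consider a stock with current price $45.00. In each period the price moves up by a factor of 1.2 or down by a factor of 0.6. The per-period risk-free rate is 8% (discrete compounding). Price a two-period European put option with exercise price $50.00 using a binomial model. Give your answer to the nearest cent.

$5.99

Risk-neutral probability p = (1 + 0.08 − 0.6)/(1.2 − 0.6) = 0.4800/0.6000 = 0.8000
Terminal stock prices: S_uu = 64.8, S_ud = 32.4, S_dd = 16.2
Terminal payoffs (K − S): max(-14.8, 0) = 0, max(17.6, 0) = 17.6, max(33.8, 0) = 33.8
Node u (S = 54): V_u = 1/1.08·[0.8000·0.0000 + 0.2000·17.6000] = 3.2593
Node d (S = 27): V_d = 1/1.08·[0.8000·17.6000 + 0.2000·33.8000] = 19.2963
Node 0 (S = 45): V_0 = 1/1.08·[0.8000·3.2593 + 0.2000·19.2963] = 5.9877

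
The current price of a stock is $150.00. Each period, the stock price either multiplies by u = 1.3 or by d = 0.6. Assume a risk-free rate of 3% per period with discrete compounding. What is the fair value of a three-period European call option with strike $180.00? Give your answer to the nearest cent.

Risk-neutral probability p = (1 + 0.03 − 0.6)/(1.3 − 0.6) = 0.4300/0.7000 = 0.6143
Terminal stock prices: S_uuu = 329.6, S_uud = 152.1, S_udd = 70.2, S_ddd = 32.4
Terminal payoffs (S − K): max(149.6, 0) = 149.6, max(-27.9, 0) = 0, max(-109.8, 0) = 0, max(-147.6, 0) = 0
Node uu (S = 253.5): V_uu = 1/1.03·[0.6143·149.5500 + 0.3857·0.0000] = 89.1907
Node ud (S = 117): V_ud = 1/1.03·[0.6143·0.0000 + 0.3857·0.0000] = 0.0000
Node dd (S = 54): V_dd = 1/1.03·[0.6143·0.0000 + 0.3857·0.0000] = 0.0000
Node u (S = 195): V_u = 1/1.03·[0.6143·89.1907 + 0.3857·0.0000] = 53.1928
Node d (S = 90): V_d = 1/1.03·[0.6143·0.0000 + 0.3857·0.0000] = 0.0000
Node 0 (S = 150): V_0 = 1/1.03·[0.6143·53.1928 + 0.3857·0.0000] = 31.7239

$31.72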